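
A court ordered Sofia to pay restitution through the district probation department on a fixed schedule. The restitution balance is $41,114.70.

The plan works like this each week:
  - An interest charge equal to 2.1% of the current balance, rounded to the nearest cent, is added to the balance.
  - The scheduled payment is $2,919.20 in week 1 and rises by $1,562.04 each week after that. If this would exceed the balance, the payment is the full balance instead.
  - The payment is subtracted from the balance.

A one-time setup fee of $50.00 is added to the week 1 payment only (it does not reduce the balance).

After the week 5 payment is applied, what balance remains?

Week 1: $41,114.70 +$863.41 interest = $41,978.11; pay $2,919.20 (+ $50.00 fee) → $39,058.91
Week 2: $39,058.91 +$820.24 interest = $39,879.15; pay $4,481.24 → $35,397.91
Week 3: $35,397.91 +$743.36 interest = $36,141.27; pay $6,043.28 → $30,097.99
Week 4: $30,097.99 +$632.06 interest = $30,730.05; pay $7,605.32 → $23,124.73
Week 5: $23,124.73 +$485.62 interest = $23,610.35; pay $9,167.36 → $14,442.99

$14,442.99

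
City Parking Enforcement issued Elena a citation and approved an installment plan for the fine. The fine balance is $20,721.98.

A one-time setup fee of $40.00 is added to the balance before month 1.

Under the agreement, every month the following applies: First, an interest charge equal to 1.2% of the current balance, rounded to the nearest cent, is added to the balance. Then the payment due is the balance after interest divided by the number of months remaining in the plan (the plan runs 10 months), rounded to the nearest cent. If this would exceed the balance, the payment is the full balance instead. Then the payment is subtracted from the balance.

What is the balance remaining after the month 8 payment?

# | Opening | Interest | Payment | End bal
1 | $20,761.98 | $249.14 | $2,101.11 | $18,910.01
2 | $18,910.01 | $226.92 | $2,126.33 | $17,010.60
3 | $17,010.60 | $204.13 | $2,151.84 | $15,062.89
4 | $15,062.89 | $180.75 | $2,177.66 | $13,065.98
5 | $13,065.98 | $156.79 | $2,203.80 | $11,018.97
6 | $11,018.97 | $132.23 | $2,230.24 | $8,920.96
7 | $8,920.96 | $107.05 | $2,257.00 | $6,771.01
8 | $6,771.01 | $81.25 | $2,284.09 | $4,568.17

$4,568.17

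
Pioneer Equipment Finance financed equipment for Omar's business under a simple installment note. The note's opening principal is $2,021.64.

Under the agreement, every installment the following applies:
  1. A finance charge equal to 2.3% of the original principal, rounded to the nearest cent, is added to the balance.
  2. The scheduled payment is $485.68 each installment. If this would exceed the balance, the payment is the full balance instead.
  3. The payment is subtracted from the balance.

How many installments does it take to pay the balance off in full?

5

Installment 1: opening $2,021.64; interest $46.50 → $2,068.14; payment $485.68; balance $1,582.46
Installment 2: opening $1,582.46; interest $46.50 → $1,628.96; payment $485.68; balance $1,143.28
Installment 3: opening $1,143.28; interest $46.50 → $1,189.78; payment $485.68; balance $704.10
Installment 4: opening $704.10; interest $46.50 → $750.60; payment $485.68; balance $264.92
Installment 5: opening $264.92; interest $46.50 → $311.42; payment $311.42; balance $0.00
Balance reaches $0.00 in installment 5.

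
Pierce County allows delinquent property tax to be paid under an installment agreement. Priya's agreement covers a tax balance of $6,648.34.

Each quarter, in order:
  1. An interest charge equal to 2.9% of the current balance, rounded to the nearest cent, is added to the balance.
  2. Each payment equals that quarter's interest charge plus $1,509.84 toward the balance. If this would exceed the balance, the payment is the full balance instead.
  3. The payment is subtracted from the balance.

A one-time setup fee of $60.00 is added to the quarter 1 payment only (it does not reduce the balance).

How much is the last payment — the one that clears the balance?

Quarter 1: opening $6,648.34; interest $192.80 → $6,841.14; payment $1,702.64 (+ $60.00 fee); balance $5,138.50
Quarter 2: opening $5,138.50; interest $149.02 → $5,287.52; payment $1,658.86; balance $3,628.66
Quarter 3: opening $3,628.66; interest $105.23 → $3,733.89; payment $1,615.07; balance $2,118.82
Quarter 4: opening $2,118.82; interest $61.45 → $2,180.27; payment $1,571.29; balance $608.98
Quarter 5: opening $608.98; interest $17.66 → $626.64; payment $626.64; balance $0.00

$626.64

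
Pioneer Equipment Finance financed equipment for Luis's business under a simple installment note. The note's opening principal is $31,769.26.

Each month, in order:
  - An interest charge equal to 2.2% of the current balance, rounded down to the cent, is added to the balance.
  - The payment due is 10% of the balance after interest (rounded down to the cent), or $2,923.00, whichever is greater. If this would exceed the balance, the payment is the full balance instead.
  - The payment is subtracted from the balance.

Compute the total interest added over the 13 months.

Month 1: opening $31,769.26; interest $698.92 → $32,468.18; payment $3,246.81; balance $29,221.37
Month 2: opening $29,221.37; interest $642.87 → $29,864.24; payment $2,986.42; balance $26,877.82
Month 3: opening $26,877.82; interest $591.31 → $27,469.13; payment $2,923.00; balance $24,546.13
Month 4: opening $24,546.13; interest $540.01 → $25,086.14; payment $2,923.00; balance $22,163.14
Month 5: opening $22,163.14; interest $487.58 → $22,650.72; payment $2,923.00; balance $19,727.72
Month 6: opening $19,727.72; interest $434.00 → $20,161.72; payment $2,923.00; balance $17,238.72
Month 7: opening $17,238.72; interest $379.25 → $17,617.97; payment $2,923.00; balance $14,694.97
Month 8: opening $14,694.97; interest $323.28 → $15,018.25; payment $2,923.00; balance $12,095.25
Month 9: opening $12,095.25; interest $266.09 → $12,361.34; payment $2,923.00; balance $9,438.34
Month 10: opening $9,438.34; interest $207.64 → $9,645.98; payment $2,923.00; balance $6,722.98
Month 11: opening $6,722.98; interest $147.90 → $6,870.88; payment $2,923.00; balance $3,947.88
Month 12: opening $3,947.88; interest $86.85 → $4,034.73; payment $2,923.00; balance $1,111.73
Month 13: opening $1,111.73; interest $24.45 → $1,136.18; payment $1,136.18; balance $0.00
Total interest: $698.92 + $642.87 + $591.31 + $540.01 + $487.58 + $434.00 + $379.25 + $323.28 + $266.09 + $207.64 + $147.90 + $86.85 + $24.45 = $4,830.15

$4,830.15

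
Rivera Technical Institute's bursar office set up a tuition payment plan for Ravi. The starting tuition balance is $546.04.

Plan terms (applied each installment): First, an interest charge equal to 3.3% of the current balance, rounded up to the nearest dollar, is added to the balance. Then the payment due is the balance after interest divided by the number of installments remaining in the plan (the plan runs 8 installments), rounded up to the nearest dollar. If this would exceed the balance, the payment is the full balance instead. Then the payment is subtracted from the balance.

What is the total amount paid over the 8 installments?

Installment 1: $546.04 +$19.00 interest = $565.04; pay $71.00 → $494.04
Installment 2: $494.04 +$17.00 interest = $511.04; pay $74.00 → $437.04
Installment 3: $437.04 +$15.00 interest = $452.04; pay $76.00 → $376.04
Installment 4: $376.04 +$13.00 interest = $389.04; pay $78.00 → $311.04
Installment 5: $311.04 +$11.00 interest = $322.04; pay $81.00 → $241.04
Installment 6: $241.04 +$8.00 interest = $249.04; pay $84.00 → $165.04
Installment 7: $165.04 +$6.00 interest = $171.04; pay $86.00 → $85.04
Installment 8: $85.04 +$3.00 interest = $88.04; pay $88.04 → $0.00
Total paid: $638.04

$638.04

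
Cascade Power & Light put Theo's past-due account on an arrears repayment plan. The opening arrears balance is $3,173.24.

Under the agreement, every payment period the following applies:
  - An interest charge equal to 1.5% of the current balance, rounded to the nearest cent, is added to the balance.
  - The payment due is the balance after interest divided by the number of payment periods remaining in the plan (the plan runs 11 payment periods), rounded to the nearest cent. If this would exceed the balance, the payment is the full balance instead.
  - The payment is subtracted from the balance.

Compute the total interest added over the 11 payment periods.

$300.37

Payment period 1: opening $3,173.24; interest $47.60 → $3,220.84; payment $292.80; balance $2,928.04
Payment period 2: opening $2,928.04; interest $43.92 → $2,971.96; payment $297.20; balance $2,674.76
Payment period 3: opening $2,674.76; interest $40.12 → $2,714.88; payment $301.65; balance $2,413.23
Payment period 4: opening $2,413.23; interest $36.20 → $2,449.43; payment $306.18; balance $2,143.25
Payment period 5: opening $2,143.25; interest $32.15 → $2,175.40; payment $310.77; balance $1,864.63
Payment period 6: opening $1,864.63; interest $27.97 → $1,892.60; payment $315.43; balance $1,577.17
Payment period 7: opening $1,577.17; interest $23.66 → $1,600.83; payment $320.17; balance $1,280.66
Payment period 8: opening $1,280.66; interest $19.21 → $1,299.87; payment $324.97; balance $974.90
Payment period 9: opening $974.90; interest $14.62 → $989.52; payment $329.84; balance $659.68
Payment period 10: opening $659.68; interest $9.90 → $669.58; payment $334.79; balance $334.79
Payment period 11: opening $334.79; interest $5.02 → $339.81; payment $339.81; balance $0.00
Total interest: $47.60 + $43.92 + $40.12 + $36.20 + $32.15 + $27.97 + $23.66 + $19.21 + $14.62 + $9.90 + $5.02 = $300.37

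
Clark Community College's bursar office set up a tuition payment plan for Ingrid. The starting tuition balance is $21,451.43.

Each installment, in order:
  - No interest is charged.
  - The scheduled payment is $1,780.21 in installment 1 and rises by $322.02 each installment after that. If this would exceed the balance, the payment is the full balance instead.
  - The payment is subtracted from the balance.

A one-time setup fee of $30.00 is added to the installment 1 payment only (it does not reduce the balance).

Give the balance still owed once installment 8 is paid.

$0.00

Installment 1: $21,451.43 − $1,780.21 (+ $30.00 fee) → $19,671.22
Installment 2: $19,671.22 − $2,102.23 → $17,568.99
Installment 3: $17,568.99 − $2,424.25 → $15,144.74
Installment 4: $15,144.74 − $2,746.27 → $12,398.47
Installment 5: $12,398.47 − $3,068.29 → $9,330.18
Installment 6: $9,330.18 − $3,390.31 → $5,939.87
Installment 7: $5,939.87 − $3,712.33 → $2,227.54
Installment 8: $2,227.54 − $2,227.54 → $0.00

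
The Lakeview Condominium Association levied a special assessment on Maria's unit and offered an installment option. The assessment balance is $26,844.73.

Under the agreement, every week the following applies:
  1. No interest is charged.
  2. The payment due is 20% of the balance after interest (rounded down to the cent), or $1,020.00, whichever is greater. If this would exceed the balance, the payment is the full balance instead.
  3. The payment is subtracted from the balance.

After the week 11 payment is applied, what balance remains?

Week 1: opening $26,844.73; payment $5,368.94; balance $21,475.79
Week 2: opening $21,475.79; payment $4,295.15; balance $17,180.64
Week 3: opening $17,180.64; payment $3,436.12; balance $13,744.52
Week 4: opening $13,744.52; payment $2,748.90; balance $10,995.62
Week 5: opening $10,995.62; payment $2,199.12; balance $8,796.50
Week 6: opening $8,796.50; payment $1,759.30; balance $7,037.20
Week 7: opening $7,037.20; payment $1,407.44; balance $5,629.76
Week 8: opening $5,629.76; payment $1,125.95; balance $4,503.81
Week 9: opening $4,503.81; payment $1,020.00; balance $3,483.81
Week 10: opening $3,483.81; payment $1,020.00; balance $2,463.81
Week 11: opening $2,463.81; payment $1,020.00; balance $1,443.81

$1,443.81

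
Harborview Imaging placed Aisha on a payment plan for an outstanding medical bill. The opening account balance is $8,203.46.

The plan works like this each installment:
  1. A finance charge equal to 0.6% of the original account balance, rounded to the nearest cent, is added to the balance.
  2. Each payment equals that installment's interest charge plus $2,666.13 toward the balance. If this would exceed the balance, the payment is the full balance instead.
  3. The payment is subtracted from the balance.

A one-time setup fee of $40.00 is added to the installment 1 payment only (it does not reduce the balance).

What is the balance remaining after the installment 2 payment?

$2,871.20

Installment 1: opening $8,203.46; interest $49.22 → $8,252.68; payment $2,715.35 (+ $40.00 fee); balance $5,537.33
Installment 2: opening $5,537.33; interest $49.22 → $5,586.55; payment $2,715.35; balance $2,871.20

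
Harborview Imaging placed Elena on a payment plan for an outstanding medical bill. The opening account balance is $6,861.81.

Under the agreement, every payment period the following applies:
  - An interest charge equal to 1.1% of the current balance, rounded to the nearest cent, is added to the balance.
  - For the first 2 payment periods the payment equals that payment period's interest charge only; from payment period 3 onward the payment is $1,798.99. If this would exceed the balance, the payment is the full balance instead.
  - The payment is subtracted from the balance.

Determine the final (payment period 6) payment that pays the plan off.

Payment period 1: opening $6,861.81; interest $75.48 → $6,937.29; payment $75.48; balance $6,861.81
Payment period 2: opening $6,861.81; interest $75.48 → $6,937.29; payment $75.48; balance $6,861.81
Payment period 3: opening $6,861.81; interest $75.48 → $6,937.29; payment $1,798.99; balance $5,138.30
Payment period 4: opening $5,138.30; interest $56.52 → $5,194.82; payment $1,798.99; balance $3,395.83
Payment period 5: opening $3,395.83; interest $37.35 → $3,433.18; payment $1,798.99; balance $1,634.19
Payment period 6: opening $1,634.19; interest $17.98 → $1,652.17; payment $1,652.17; balance $0.00

$1,652.17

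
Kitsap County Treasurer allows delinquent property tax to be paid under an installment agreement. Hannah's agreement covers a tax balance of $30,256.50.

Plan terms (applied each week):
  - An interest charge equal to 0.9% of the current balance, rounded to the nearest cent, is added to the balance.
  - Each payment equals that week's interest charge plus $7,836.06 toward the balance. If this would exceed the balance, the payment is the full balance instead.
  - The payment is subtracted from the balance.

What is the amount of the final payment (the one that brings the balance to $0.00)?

$6,809.05

Week 1: opening $30,256.50; interest $272.31 → $30,528.81; payment $8,108.37; balance $22,420.44
Week 2: opening $22,420.44; interest $201.78 → $22,622.22; payment $8,037.84; balance $14,584.38
Week 3: opening $14,584.38; interest $131.26 → $14,715.64; payment $7,967.32; balance $6,748.32
Week 4: opening $6,748.32; interest $60.73 → $6,809.05; payment $6,809.05; balance $0.00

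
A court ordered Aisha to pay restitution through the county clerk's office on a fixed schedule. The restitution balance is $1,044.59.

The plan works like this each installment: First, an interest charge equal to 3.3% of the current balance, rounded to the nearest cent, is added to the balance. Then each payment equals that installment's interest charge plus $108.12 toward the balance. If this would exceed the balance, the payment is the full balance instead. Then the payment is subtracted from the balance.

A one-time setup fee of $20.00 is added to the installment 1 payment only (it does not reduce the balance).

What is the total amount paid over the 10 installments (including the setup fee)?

Installment 1: opening $1,044.59; interest $34.47 → $1,079.06; payment $142.59 (+ $20.00 fee); balance $936.47
Installment 2: opening $936.47; interest $30.90 → $967.37; payment $139.02; balance $828.35
Installment 3: opening $828.35; interest $27.34 → $855.69; payment $135.46; balance $720.23
Installment 4: opening $720.23; interest $23.77 → $744.00; payment $131.89; balance $612.11
Installment 5: opening $612.11; interest $20.20 → $632.31; payment $128.32; balance $503.99
Installment 6: opening $503.99; interest $16.63 → $520.62; payment $124.75; balance $395.87
Installment 7: opening $395.87; interest $13.06 → $408.93; payment $121.18; balance $287.75
Installment 8: opening $287.75; interest $9.50 → $297.25; payment $117.62; balance $179.63
Installment 9: opening $179.63; interest $5.93 → $185.56; payment $114.05; balance $71.51
Installment 10: opening $71.51; interest $2.36 → $73.87; payment $73.87; balance $0.00
Total paid: $1,248.75

$1,248.75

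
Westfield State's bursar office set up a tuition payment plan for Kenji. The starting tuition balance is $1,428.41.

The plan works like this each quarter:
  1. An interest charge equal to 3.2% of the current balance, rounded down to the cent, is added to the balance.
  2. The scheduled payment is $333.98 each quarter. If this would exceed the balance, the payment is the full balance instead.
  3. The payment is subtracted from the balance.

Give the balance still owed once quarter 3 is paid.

$535.61

Quarter 1: opening $1,428.41; interest $45.70 → $1,474.11; payment $333.98; balance $1,140.13
Quarter 2: opening $1,140.13; interest $36.48 → $1,176.61; payment $333.98; balance $842.63
Quarter 3: opening $842.63; interest $26.96 → $869.59; payment $333.98; balance $535.61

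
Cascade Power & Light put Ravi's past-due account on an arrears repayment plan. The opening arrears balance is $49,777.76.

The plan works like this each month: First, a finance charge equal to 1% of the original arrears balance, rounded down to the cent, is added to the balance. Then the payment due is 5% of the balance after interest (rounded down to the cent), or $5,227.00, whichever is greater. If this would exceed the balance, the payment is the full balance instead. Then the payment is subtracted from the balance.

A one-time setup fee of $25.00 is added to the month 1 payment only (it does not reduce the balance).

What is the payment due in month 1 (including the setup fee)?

Month 1: opening $49,777.76; interest $497.77 → $50,275.53; payment $5,227.00 (+ $25.00 fee); balance $45,048.53

$5,252.00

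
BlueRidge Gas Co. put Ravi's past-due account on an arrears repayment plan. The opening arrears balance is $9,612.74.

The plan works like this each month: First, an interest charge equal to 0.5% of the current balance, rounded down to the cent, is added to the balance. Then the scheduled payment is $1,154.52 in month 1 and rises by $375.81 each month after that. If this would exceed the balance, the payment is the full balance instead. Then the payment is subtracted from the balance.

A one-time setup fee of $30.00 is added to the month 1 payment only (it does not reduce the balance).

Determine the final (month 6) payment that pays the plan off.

$249.13

Month 1: opening $9,612.74; interest $48.06 → $9,660.80; payment $1,154.52 (+ $30.00 fee); balance $8,506.28
Month 2: opening $8,506.28; interest $42.53 → $8,548.81; payment $1,530.33; balance $7,018.48
Month 3: opening $7,018.48; interest $35.09 → $7,053.57; payment $1,906.14; balance $5,147.43
Month 4: opening $5,147.43; interest $25.73 → $5,173.16; payment $2,281.95; balance $2,891.21
Month 5: opening $2,891.21; interest $14.45 → $2,905.66; payment $2,657.76; balance $247.90
Month 6: opening $247.90; interest $1.23 → $249.13; payment $249.13; balance $0.00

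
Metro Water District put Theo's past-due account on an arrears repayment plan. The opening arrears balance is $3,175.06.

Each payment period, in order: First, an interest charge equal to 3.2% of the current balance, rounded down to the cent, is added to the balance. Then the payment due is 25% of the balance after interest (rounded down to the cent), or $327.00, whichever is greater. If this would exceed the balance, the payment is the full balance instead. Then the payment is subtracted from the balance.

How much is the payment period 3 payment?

$490.74

Payment period 1: $3,175.06 +$101.60 interest = $3,276.66; pay $819.16 → $2,457.50
Payment period 2: $2,457.50 +$78.64 interest = $2,536.14; pay $634.03 → $1,902.11
Payment period 3: $1,902.11 +$60.86 interest = $1,962.97; pay $490.74 → $1,472.23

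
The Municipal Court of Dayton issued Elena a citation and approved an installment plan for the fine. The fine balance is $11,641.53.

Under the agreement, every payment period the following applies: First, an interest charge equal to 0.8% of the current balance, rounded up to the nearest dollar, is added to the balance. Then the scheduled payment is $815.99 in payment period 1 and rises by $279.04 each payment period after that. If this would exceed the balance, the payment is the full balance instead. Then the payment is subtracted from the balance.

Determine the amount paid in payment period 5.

$1,932.15

Payment period 1: opening $11,641.53; interest $94.00 → $11,735.53; payment $815.99; balance $10,919.54
Payment period 2: opening $10,919.54; interest $88.00 → $11,007.54; payment $1,095.03; balance $9,912.51
Payment period 3: opening $9,912.51; interest $80.00 → $9,992.51; payment $1,374.07; balance $8,618.44
Payment period 4: opening $8,618.44; interest $69.00 → $8,687.44; payment $1,653.11; balance $7,034.33
Payment period 5: opening $7,034.33; interest $57.00 → $7,091.33; payment $1,932.15; balance $5,159.18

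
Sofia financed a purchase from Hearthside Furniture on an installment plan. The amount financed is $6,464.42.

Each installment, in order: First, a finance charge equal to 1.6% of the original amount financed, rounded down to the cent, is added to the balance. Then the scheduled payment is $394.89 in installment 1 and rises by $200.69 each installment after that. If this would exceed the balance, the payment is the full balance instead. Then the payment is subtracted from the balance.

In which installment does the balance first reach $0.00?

8

Installment 1: $6,464.42 +$103.43 interest = $6,567.85; pay $394.89 → $6,172.96
Installment 2: $6,172.96 +$103.43 interest = $6,276.39; pay $595.58 → $5,680.81
Installment 3: $5,680.81 +$103.43 interest = $5,784.24; pay $796.27 → $4,987.97
Installment 4: $4,987.97 +$103.43 interest = $5,091.40; pay $996.96 → $4,094.44
Installment 5: $4,094.44 +$103.43 interest = $4,197.87; pay $1,197.65 → $3,000.22
Installment 6: $3,000.22 +$103.43 interest = $3,103.65; pay $1,398.34 → $1,705.31
Installment 7: $1,705.31 +$103.43 interest = $1,808.74; pay $1,599.03 → $209.71
Installment 8: $209.71 +$103.43 interest = $313.14; pay $313.14 → $0.00
Balance reaches $0.00 in installment 8.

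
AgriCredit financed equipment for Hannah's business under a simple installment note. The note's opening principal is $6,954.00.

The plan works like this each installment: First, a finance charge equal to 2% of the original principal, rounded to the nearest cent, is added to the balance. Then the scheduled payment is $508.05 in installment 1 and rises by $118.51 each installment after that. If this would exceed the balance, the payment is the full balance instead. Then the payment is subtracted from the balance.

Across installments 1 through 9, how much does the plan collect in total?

$8,205.72

Installment 1: $6,954.00 +$139.08 interest = $7,093.08; pay $508.05 → $6,585.03
Installment 2: $6,585.03 +$139.08 interest = $6,724.11; pay $626.56 → $6,097.55
Installment 3: $6,097.55 +$139.08 interest = $6,236.63; pay $745.07 → $5,491.56
Installment 4: $5,491.56 +$139.08 interest = $5,630.64; pay $863.58 → $4,767.06
Installment 5: $4,767.06 +$139.08 interest = $4,906.14; pay $982.09 → $3,924.05
Installment 6: $3,924.05 +$139.08 interest = $4,063.13; pay $1,100.60 → $2,962.53
Installment 7: $2,962.53 +$139.08 interest = $3,101.61; pay $1,219.11 → $1,882.50
Installment 8: $1,882.50 +$139.08 interest = $2,021.58; pay $1,337.62 → $683.96
Installment 9: $683.96 +$139.08 interest = $823.04; pay $823.04 → $0.00
Total paid: $8,205.72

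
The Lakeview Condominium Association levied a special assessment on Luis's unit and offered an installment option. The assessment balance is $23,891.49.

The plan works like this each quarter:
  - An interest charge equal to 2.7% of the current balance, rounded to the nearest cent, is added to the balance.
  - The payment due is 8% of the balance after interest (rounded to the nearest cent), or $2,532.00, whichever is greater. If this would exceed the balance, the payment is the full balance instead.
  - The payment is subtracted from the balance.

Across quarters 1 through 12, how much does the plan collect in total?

Quarter 1: $23,891.49 +$645.07 interest = $24,536.56; pay $2,532.00 → $22,004.56
Quarter 2: $22,004.56 +$594.12 interest = $22,598.68; pay $2,532.00 → $20,066.68
Quarter 3: $20,066.68 +$541.80 interest = $20,608.48; pay $2,532.00 → $18,076.48
Quarter 4: $18,076.48 +$488.06 interest = $18,564.54; pay $2,532.00 → $16,032.54
Quarter 5: $16,032.54 +$432.88 interest = $16,465.42; pay $2,532.00 → $13,933.42
Quarter 6: $13,933.42 +$376.20 interest = $14,309.62; pay $2,532.00 → $11,777.62
Quarter 7: $11,777.62 +$318.00 interest = $12,095.62; pay $2,532.00 → $9,563.62
Quarter 8: $9,563.62 +$258.22 interest = $9,821.84; pay $2,532.00 → $7,289.84
Quarter 9: $7,289.84 +$196.83 interest = $7,486.67; pay $2,532.00 → $4,954.67
Quarter 10: $4,954.67 +$133.78 interest = $5,088.45; pay $2,532.00 → $2,556.45
Quarter 11: $2,556.45 +$69.02 interest = $2,625.47; pay $2,532.00 → $93.47
Quarter 12: $93.47 +$2.52 interest = $95.99; pay $95.99 → $0.00
Total paid: $27,947.99

$27,947.99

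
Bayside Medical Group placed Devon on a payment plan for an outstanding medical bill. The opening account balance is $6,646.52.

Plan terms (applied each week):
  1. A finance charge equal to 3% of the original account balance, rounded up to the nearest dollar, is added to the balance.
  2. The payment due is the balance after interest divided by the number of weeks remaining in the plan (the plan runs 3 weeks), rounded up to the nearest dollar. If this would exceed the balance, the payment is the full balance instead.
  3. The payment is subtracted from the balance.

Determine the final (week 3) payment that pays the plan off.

Week 1: opening $6,646.52; interest $200.00 → $6,846.52; payment $2,283.00; balance $4,563.52
Week 2: opening $4,563.52; interest $200.00 → $4,763.52; payment $2,382.00; balance $2,381.52
Week 3: opening $2,381.52; interest $200.00 → $2,581.52; payment $2,581.52; balance $0.00

$2,581.52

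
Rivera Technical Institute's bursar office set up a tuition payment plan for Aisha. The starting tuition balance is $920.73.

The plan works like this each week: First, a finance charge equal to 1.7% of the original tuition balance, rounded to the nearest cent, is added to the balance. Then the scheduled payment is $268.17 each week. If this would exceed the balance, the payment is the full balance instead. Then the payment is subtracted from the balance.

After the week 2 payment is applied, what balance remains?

$415.69

Week 1: opening $920.73; interest $15.65 → $936.38; payment $268.17; balance $668.21
Week 2: opening $668.21; interest $15.65 → $683.86; payment $268.17; balance $415.69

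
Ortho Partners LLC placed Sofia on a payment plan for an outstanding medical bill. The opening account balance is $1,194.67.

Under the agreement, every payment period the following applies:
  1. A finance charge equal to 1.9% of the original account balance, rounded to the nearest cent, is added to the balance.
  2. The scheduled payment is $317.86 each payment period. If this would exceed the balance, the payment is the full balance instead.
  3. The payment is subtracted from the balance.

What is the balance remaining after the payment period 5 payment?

$0.00

# | Opening | Interest | Payment | End bal
1 | $1,194.67 | $22.70 | $317.86 | $899.51
2 | $899.51 | $22.70 | $317.86 | $604.35
3 | $604.35 | $22.70 | $317.86 | $309.19
4 | $309.19 | $22.70 | $317.86 | $14.03
5 | $14.03 | $22.70 | $36.73 | $0.00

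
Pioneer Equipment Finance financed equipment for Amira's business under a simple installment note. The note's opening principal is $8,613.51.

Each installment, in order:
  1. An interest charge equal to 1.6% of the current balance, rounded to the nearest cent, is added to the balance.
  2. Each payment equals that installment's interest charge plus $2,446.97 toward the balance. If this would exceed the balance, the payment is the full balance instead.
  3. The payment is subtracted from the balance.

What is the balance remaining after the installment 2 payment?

# | Opening | Interest | Payment | End bal
1 | $8,613.51 | $137.82 | $2,584.79 | $6,166.54
2 | $6,166.54 | $98.66 | $2,545.63 | $3,719.57

$3,719.57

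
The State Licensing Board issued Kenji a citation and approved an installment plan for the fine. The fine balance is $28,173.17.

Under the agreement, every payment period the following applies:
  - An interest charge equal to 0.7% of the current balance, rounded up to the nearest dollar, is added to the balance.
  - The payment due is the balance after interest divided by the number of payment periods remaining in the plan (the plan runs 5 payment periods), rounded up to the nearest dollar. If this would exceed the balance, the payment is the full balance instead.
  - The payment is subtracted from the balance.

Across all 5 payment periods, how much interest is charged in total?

Payment period 1: $28,173.17 +$198.00 interest = $28,371.17; pay $5,675.00 → $22,696.17
Payment period 2: $22,696.17 +$159.00 interest = $22,855.17; pay $5,714.00 → $17,141.17
Payment period 3: $17,141.17 +$120.00 interest = $17,261.17; pay $5,754.00 → $11,507.17
Payment period 4: $11,507.17 +$81.00 interest = $11,588.17; pay $5,795.00 → $5,793.17
Payment period 5: $5,793.17 +$41.00 interest = $5,834.17; pay $5,834.17 → $0.00
Total interest: $198.00 + $159.00 + $120.00 + $81.00 + $41.00 = $599.00

$599.00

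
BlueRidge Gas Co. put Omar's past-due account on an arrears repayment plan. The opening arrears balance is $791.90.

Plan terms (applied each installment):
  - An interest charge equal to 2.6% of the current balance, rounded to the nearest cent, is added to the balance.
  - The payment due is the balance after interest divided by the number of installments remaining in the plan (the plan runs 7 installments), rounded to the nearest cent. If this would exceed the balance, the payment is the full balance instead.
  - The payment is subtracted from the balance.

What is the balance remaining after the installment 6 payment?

Installment 1: opening $791.90; interest $20.59 → $812.49; payment $116.07; balance $696.42
Installment 2: opening $696.42; interest $18.11 → $714.53; payment $119.09; balance $595.44
Installment 3: opening $595.44; interest $15.48 → $610.92; payment $122.18; balance $488.74
Installment 4: opening $488.74; interest $12.71 → $501.45; payment $125.36; balance $376.09
Installment 5: opening $376.09; interest $9.78 → $385.87; payment $128.62; balance $257.25
Installment 6: opening $257.25; interest $6.69 → $263.94; payment $131.97; balance $131.97

$131.97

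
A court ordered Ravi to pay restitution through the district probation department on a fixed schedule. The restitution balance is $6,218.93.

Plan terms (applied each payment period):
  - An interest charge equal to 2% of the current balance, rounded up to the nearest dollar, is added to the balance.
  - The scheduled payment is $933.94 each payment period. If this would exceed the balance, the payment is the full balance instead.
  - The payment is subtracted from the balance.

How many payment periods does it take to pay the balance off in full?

Payment period 1: opening $6,218.93; interest $125.00 → $6,343.93; payment $933.94; balance $5,409.99
Payment period 2: opening $5,409.99; interest $109.00 → $5,518.99; payment $933.94; balance $4,585.05
Payment period 3: opening $4,585.05; interest $92.00 → $4,677.05; payment $933.94; balance $3,743.11
Payment period 4: opening $3,743.11; interest $75.00 → $3,818.11; payment $933.94; balance $2,884.17
Payment period 5: opening $2,884.17; interest $58.00 → $2,942.17; payment $933.94; balance $2,008.23
Payment period 6: opening $2,008.23; interest $41.00 → $2,049.23; payment $933.94; balance $1,115.29
Payment period 7: opening $1,115.29; interest $23.00 → $1,138.29; payment $933.94; balance $204.35
Payment period 8: opening $204.35; interest $5.00 → $209.35; payment $209.35; balance $0.00
Balance reaches $0.00 in payment period 8.

8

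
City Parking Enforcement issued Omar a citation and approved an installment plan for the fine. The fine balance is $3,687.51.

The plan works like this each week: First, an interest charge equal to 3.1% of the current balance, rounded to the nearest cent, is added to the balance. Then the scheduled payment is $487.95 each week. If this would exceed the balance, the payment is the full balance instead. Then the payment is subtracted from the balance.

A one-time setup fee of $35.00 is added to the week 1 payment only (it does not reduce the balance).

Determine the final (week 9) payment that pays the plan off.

$364.14

Week 1: opening $3,687.51; interest $114.31 → $3,801.82; payment $487.95 (+ $35.00 fee); balance $3,313.87
Week 2: opening $3,313.87; interest $102.73 → $3,416.60; payment $487.95; balance $2,928.65
Week 3: opening $2,928.65; interest $90.79 → $3,019.44; payment $487.95; balance $2,531.49
Week 4: opening $2,531.49; interest $78.48 → $2,609.97; payment $487.95; balance $2,122.02
Week 5: opening $2,122.02; interest $65.78 → $2,187.80; payment $487.95; balance $1,699.85
Week 6: opening $1,699.85; interest $52.70 → $1,752.55; payment $487.95; balance $1,264.60
Week 7: opening $1,264.60; interest $39.20 → $1,303.80; payment $487.95; balance $815.85
Week 8: opening $815.85; interest $25.29 → $841.14; payment $487.95; balance $353.19
Week 9: opening $353.19; interest $10.95 → $364.14; payment $364.14; balance $0.00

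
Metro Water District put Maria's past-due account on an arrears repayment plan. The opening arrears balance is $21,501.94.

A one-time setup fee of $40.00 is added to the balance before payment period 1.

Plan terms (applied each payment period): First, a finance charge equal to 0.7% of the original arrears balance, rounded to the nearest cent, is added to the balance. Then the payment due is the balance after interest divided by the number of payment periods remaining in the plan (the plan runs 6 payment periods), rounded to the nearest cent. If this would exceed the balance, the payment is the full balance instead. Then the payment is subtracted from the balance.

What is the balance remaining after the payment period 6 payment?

$0.00

Payment period 1: opening $21,541.94; interest $150.51 → $21,692.45; payment $3,615.41; balance $18,077.04
Payment period 2: opening $18,077.04; interest $150.51 → $18,227.55; payment $3,645.51; balance $14,582.04
Payment period 3: opening $14,582.04; interest $150.51 → $14,732.55; payment $3,683.14; balance $11,049.41
Payment period 4: opening $11,049.41; interest $150.51 → $11,199.92; payment $3,733.31; balance $7,466.61
Payment period 5: opening $7,466.61; interest $150.51 → $7,617.12; payment $3,808.56; balance $3,808.56
Payment period 6: opening $3,808.56; interest $150.51 → $3,959.07; payment $3,959.07; balance $0.00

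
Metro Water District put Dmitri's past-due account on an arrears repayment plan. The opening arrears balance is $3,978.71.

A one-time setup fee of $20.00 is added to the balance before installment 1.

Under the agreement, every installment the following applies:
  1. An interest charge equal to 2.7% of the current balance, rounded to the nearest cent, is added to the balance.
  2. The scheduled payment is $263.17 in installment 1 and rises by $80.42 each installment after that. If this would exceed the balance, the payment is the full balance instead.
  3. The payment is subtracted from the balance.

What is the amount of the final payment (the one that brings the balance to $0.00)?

$262.54

# | Opening | Interest | Payment | End bal
1 | $3,998.71 | $107.97 | $263.17 | $3,843.51
2 | $3,843.51 | $103.77 | $343.59 | $3,603.69
3 | $3,603.69 | $97.30 | $424.01 | $3,276.98
4 | $3,276.98 | $88.48 | $504.43 | $2,861.03
5 | $2,861.03 | $77.25 | $584.85 | $2,353.43
6 | $2,353.43 | $63.54 | $665.27 | $1,751.70
7 | $1,751.70 | $47.30 | $745.69 | $1,053.31
8 | $1,053.31 | $28.44 | $826.11 | $255.64
9 | $255.64 | $6.90 | $262.54 | $0.00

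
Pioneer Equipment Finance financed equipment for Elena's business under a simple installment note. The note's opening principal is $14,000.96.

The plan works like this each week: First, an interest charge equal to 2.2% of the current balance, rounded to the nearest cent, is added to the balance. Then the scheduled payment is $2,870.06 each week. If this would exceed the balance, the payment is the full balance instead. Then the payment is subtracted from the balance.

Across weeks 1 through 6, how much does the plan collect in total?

$14,978.40

Week 1: $14,000.96 +$308.02 interest = $14,308.98; pay $2,870.06 → $11,438.92
Week 2: $11,438.92 +$251.66 interest = $11,690.58; pay $2,870.06 → $8,820.52
Week 3: $8,820.52 +$194.05 interest = $9,014.57; pay $2,870.06 → $6,144.51
Week 4: $6,144.51 +$135.18 interest = $6,279.69; pay $2,870.06 → $3,409.63
Week 5: $3,409.63 +$75.01 interest = $3,484.64; pay $2,870.06 → $614.58
Week 6: $614.58 +$13.52 interest = $628.10; pay $628.10 → $0.00
Total paid: $14,978.40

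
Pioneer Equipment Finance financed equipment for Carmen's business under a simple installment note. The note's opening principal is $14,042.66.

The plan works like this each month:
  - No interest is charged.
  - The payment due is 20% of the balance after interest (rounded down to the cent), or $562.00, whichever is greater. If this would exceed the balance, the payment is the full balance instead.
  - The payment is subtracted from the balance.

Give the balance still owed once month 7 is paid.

Month 1: $14,042.66 − $2,808.53 → $11,234.13
Month 2: $11,234.13 − $2,246.82 → $8,987.31
Month 3: $8,987.31 − $1,797.46 → $7,189.85
Month 4: $7,189.85 − $1,437.97 → $5,751.88
Month 5: $5,751.88 − $1,150.37 → $4,601.51
Month 6: $4,601.51 − $920.30 → $3,681.21
Month 7: $3,681.21 − $736.24 → $2,944.97

$2,944.97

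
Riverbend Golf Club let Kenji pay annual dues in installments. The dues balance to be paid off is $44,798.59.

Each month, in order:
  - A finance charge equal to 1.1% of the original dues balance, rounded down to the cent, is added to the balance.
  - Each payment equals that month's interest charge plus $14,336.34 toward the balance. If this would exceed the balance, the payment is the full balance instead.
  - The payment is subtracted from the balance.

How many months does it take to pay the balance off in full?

Month 1: opening $44,798.59; interest $492.78 → $45,291.37; payment $14,829.12; balance $30,462.25
Month 2: opening $30,462.25; interest $492.78 → $30,955.03; payment $14,829.12; balance $16,125.91
Month 3: opening $16,125.91; interest $492.78 → $16,618.69; payment $14,829.12; balance $1,789.57
Month 4: opening $1,789.57; interest $492.78 → $2,282.35; payment $2,282.35; balance $0.00
Balance reaches $0.00 in month 4.

4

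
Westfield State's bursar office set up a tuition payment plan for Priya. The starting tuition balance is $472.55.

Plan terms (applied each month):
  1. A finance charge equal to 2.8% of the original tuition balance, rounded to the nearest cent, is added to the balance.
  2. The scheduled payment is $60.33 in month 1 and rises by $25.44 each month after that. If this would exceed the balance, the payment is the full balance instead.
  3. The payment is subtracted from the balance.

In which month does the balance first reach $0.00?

5

Month 1: $472.55 +$13.23 interest = $485.78; pay $60.33 → $425.45
Month 2: $425.45 +$13.23 interest = $438.68; pay $85.77 → $352.91
Month 3: $352.91 +$13.23 interest = $366.14; pay $111.21 → $254.93
Month 4: $254.93 +$13.23 interest = $268.16; pay $136.65 → $131.51
Month 5: $131.51 +$13.23 interest = $144.74; pay $144.74 → $0.00
Balance reaches $0.00 in month 5.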